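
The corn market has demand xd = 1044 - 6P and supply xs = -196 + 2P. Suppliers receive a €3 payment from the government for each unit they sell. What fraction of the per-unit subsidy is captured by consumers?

Consumer share = 0.25

Pre-subsidy: 1044 - 6P = -196 + 2P gives P* = 155, x* = 114.
With the subsidy, sellers receive Ps = Pb + 3 for each unit, where Pb is the price buyers pay.
Supply in terms of Pb becomes xs = -196 + 2(Pb + 3) = -190 + 2Pb. Setting this equal to demand: 1044 - 6Pb = -190 + 2Pb, so Pb = 154.25.
Sellers receive Ps = 154.25 + 3 = 157.25; x' = 1044 − 6·154.25 = 118.5.
Buyers' price falls by P* − Pb = 155 − 154.25 = 0.75; sellers' price rises by Ps − P* = 157.25 − 155 = 2.25.
So consumers capture 0.75/3 = 0.25 of each unit of subsidy.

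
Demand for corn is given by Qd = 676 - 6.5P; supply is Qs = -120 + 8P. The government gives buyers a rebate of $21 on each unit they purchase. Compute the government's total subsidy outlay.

Government cost = 240240/29

Pre-subsidy: 676 - 6.5P = -120 + 8P gives P* = 1592/29, Q* = 9256/29.
With the rebate, buyers effectively pay Pb = Ps − 21, where Ps is the price sellers receive.
Demand in terms of Ps becomes Qd = 676 − 6.5(Ps − 21) = 812.5 - 6.5Ps. Setting this equal to supply: 812.5 - 6.5Ps = -120 + 8Ps, so Ps = 1865/29.
Buyers pay Pb = 1865/29 − 21 = 1256/29; Q' = -120 + 8·(1865/29) = 11440/29.
Government outlay = subsidy × quantity = 21 × 11440/29 = 240240/29.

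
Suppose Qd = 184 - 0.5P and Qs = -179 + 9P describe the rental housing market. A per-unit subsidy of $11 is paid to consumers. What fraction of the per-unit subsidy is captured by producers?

Pre-subsidy: 184 - 0.5P = -179 + 9P gives P* = 726/19, Q* = 3133/19.
With the rebate, buyers effectively pay Pb = Ps − 11, where Ps is the price sellers receive.
Demand in terms of Ps becomes Qd = 184 − 0.5(Ps − 11) = 189.5 - 0.5Ps. Setting this equal to supply: 189.5 - 0.5Ps = -179 + 9Ps, so Ps = 737/19.
Buyers pay Pb = 737/19 − 11 = 528/19; Q' = -179 + 9·(737/19) = 3232/19.
Buyers' price falls by P* − Pb = 726/19 − 528/19 = 198/19; sellers' price rises by Ps − P* = 737/19 − 726/19 = 11/19.
So producers capture (11/19)/11 = 1/19 of each unit of subsidy.

Producer share = 1/19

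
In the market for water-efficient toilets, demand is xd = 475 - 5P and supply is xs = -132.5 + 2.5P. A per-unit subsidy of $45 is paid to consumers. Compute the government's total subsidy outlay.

Pre-subsidy: 475 - 5P = -132.5 + 2.5P gives P* = 81, x* = 70.
With the rebate, buyers effectively pay Pb = Ps − 45, where Ps is the price sellers receive.
Demand in terms of Ps becomes xd = 475 − 5(Ps − 45) = 700 - 5Ps. Setting this equal to supply: 700 - 5Ps = -132.5 + 2.5Ps, so Ps = 111.
Buyers pay Pb = 111 − 45 = 66; x' = -132.5 + 2.5·111 = 145.
Government outlay = subsidy × quantity = 45 × 145 = 6525.

Government cost = $6525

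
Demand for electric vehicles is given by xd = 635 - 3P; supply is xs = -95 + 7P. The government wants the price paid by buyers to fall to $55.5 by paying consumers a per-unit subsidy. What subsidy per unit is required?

At a buyer price of 55.5, quantity demanded is 635 − 3·55.5 = 468.5.
Sellers supply 468.5 only when they receive Ps with -95 + 7·Ps = 468.5, i.e. Ps = 80.5.
s = Ps − Pb = 80.5 − 55.5 = 25.

Required subsidy s = $25 per unit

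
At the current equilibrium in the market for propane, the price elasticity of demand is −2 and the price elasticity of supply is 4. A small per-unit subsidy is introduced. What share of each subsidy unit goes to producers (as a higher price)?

Producer share = 1/3

For a small subsidy around the equilibrium, the benefit split depends on the relative slopes, which at a point are proportional to the elasticities.
Buyer share = εs/(εs + |εd|) = 4/(4 + 2) = 2/3; seller share = |εd|/(εs + |εd|) = 1/3.
So producers capture 1/3 of the subsidy.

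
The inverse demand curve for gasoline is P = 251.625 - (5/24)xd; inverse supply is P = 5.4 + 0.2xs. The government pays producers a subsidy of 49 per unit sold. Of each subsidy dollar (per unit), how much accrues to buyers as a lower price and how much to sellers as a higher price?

Pre-subsidy: 251.625 - (5/24)x = 5.4 + 0.2x gives x* = 603 and P* = 126.
With the subsidy, sellers receive Ps = Pb + 49 for each unit, where Pb is the price buyers pay.
On the curves, Pb = 251.625 - (5/24)x and Ps = 5.4 + 0.2x; the wedge Ps − Pb = 49 gives 5.4 + 0.2x − (251.625 - (5/24)x) = 49, so x' = 723.
Then Pb = 251.625 − (5/24)·723 = 101 and Ps = 5.4 + 0.2·723 = 150.
Buyers' price falls by P* − Pb = 126 − 101 = 25; sellers' price rises by Ps − P* = 150 − 126 = 24.

Buyers gain 25 per unit; sellers gain 24 per unit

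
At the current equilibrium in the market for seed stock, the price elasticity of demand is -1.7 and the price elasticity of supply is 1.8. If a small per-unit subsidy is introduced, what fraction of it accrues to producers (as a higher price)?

Producer share = 17/35

For a small subsidy around the equilibrium, the benefit split depends on the relative slopes, which at a point are proportional to the elasticities.
Buyer share = εs/(εs + |εd|) = 1.8/(1.8 + 1.7) = 18/35; seller share = |εd|/(εs + |εd|) = 17/35.
So producers capture 17/35 of the subsidy.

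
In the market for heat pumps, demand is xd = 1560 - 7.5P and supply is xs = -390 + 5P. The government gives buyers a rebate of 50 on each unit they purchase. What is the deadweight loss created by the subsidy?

Pre-subsidy: 1560 - 7.5P = -390 + 5P gives P* = 156, x* = 390.
With the rebate, buyers effectively pay Pb = Ps − 50, where Ps is the price sellers receive.
Demand in terms of Ps becomes xd = 1560 − 7.5(Ps − 50) = 1935 - 7.5Ps. Setting this equal to supply: 1935 - 7.5Ps = -390 + 5Ps, so Ps = 186.
Buyers pay Pb = 186 − 50 = 136; x' = -390 + 5·186 = 540.
The subsidy expands output by 540 − 390 = 150 past the efficient level; on those units the gap between marginal cost and willingness to pay runs from 0 up to 50.
DWL = ½ × 50 × 150 = 3750.

Deadweight loss = 3750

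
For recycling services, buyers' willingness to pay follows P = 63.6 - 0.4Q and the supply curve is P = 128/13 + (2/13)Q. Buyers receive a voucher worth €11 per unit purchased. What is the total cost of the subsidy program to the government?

Government cost = 15433/12

Pre-subsidy: 63.6 - 0.4Q = 128/13 + (2/13)Q gives Q* = 1747/18 and P* = 223/9.
With the rebate, buyers effectively pay Pb = Ps − 11, where Ps is the price sellers receive.
On the curves, Pb = 63.6 - 0.4Q and Ps = 128/13 + (2/13)Q; the wedge Ps − Pb = 11 gives 128/13 + (2/13)Q − (63.6 - 0.4Q) = 11, so Q' = 1403/12.
Then Pb = 63.6 − 0.4·(1403/12) = 101/6 and Ps = 128/13 + (2/13)·(1403/12) = 167/6.
Government outlay = subsidy × quantity = 11 × 1403/12 = 15433/12.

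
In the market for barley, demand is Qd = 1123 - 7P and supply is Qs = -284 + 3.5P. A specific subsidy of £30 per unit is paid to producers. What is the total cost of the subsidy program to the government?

Pre-subsidy: 1123 - 7P = -284 + 3.5P gives P* = 134, Q* = 185.
With the subsidy, sellers receive Ps = Pb + 30 for each unit, where Pb is the price buyers pay.
Supply in terms of Pb becomes Qs = -284 + 3.5(Pb + 30) = -179 + 3.5Pb. Setting this equal to demand: 1123 - 7Pb = -179 + 3.5Pb, so Pb = 124.
Sellers receive Ps = 124 + 30 = 154; Q' = 1123 − 7·124 = 255.
Government outlay = subsidy × quantity = 30 × 255 = 7650.

Government cost = £7650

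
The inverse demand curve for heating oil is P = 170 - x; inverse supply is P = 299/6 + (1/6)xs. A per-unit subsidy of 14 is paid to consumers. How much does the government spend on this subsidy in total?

Pre-subsidy: 170 - x = 299/6 + (1/6)x gives x* = 103 and P* = 67.
With the rebate, buyers effectively pay Pb = Ps − 14, where Ps is the price sellers receive.
On the curves, Pb = 170 - x and Ps = 299/6 + (1/6)x; the wedge Ps − Pb = 14 gives 299/6 + (1/6)x − (170 - x) = 14, so x' = 115.
Then Pb = 170 − 1·115 = 55 and Ps = 299/6 + (1/6)·115 = 69.
Government outlay = subsidy × quantity = 14 × 115 = 1610.

Government cost = 1610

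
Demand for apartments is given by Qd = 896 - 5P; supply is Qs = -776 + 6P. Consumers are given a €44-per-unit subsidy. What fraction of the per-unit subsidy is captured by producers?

Pre-subsidy: 896 - 5P = -776 + 6P gives P* = 152, Q* = 136.
With the rebate, buyers effectively pay Pb = Ps − 44, where Ps is the price sellers receive.
Demand in terms of Ps becomes Qd = 896 − 5(Ps − 44) = 1116 - 5Ps. Setting this equal to supply: 1116 - 5Ps = -776 + 6Ps, so Ps = 172.
Buyers pay Pb = 172 − 44 = 128; Q' = -776 + 6·172 = 256.
Buyers' price falls by P* − Pb = 152 − 128 = 24; sellers' price rises by Ps − P* = 172 − 152 = 20.
So producers capture 20/44 = 5/11 of each unit of subsidy.

Producer share = 5/11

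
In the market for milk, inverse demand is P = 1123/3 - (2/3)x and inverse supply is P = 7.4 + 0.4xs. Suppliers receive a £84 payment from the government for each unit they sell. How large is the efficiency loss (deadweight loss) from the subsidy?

Pre-subsidy: 1123/3 - (2/3)x = 7.4 + 0.4x gives x* = 344 and P* = 145.
With the subsidy, sellers receive Ps = Pb + 84 for each unit, where Pb is the price buyers pay.
On the curves, Pb = 1123/3 - (2/3)x and Ps = 7.4 + 0.4x; the wedge Ps − Pb = 84 gives 7.4 + 0.4x − (1123/3 - (2/3)x) = 84, so x' = 422.75.
Then Pb = 1123/3 − (2/3)·422.75 = 92.5 and Ps = 7.4 + 0.4·422.75 = 176.5.
The subsidy expands output by 422.75 − 344 = 78.75 past the efficient level; on those units the gap between marginal cost and willingness to pay runs from 0 up to 84.
DWL = ½ × 84 × 78.75 = 3307.5.

Deadweight loss = £3307.5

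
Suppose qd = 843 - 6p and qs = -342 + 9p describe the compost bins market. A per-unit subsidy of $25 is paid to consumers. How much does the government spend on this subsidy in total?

Pre-subsidy: 843 - 6p = -342 + 9p gives p* = 79, q* = 369.
With the rebate, buyers effectively pay pb = ps − 25, where ps is the price sellers receive.
Demand in terms of ps becomes qd = 843 − 6(ps − 25) = 993 - 6ps. Setting this equal to supply: 993 - 6ps = -342 + 9ps, so ps = 89.
Buyers pay pb = 89 − 25 = 64; q' = -342 + 9·89 = 459.
Government outlay = subsidy × quantity = 25 × 459 = 11475.

Government cost = $11475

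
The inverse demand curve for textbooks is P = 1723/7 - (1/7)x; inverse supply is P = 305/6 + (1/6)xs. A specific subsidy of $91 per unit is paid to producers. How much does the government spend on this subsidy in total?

Government cost = $84175

Pre-subsidy: 1723/7 - (1/7)x = 305/6 + (1/6)x gives x* = 631 and P* = 156.
With the subsidy, sellers receive Ps = Pb + 91 for each unit, where Pb is the price buyers pay.
On the curves, Pb = 1723/7 - (1/7)x and Ps = 305/6 + (1/6)x; the wedge Ps − Pb = 91 gives 305/6 + (1/6)x − (1723/7 - (1/7)x) = 91, so x' = 925.
Then Pb = 1723/7 − (1/7)·925 = 114 and Ps = 305/6 + (1/6)·925 = 205.
Government outlay = subsidy × quantity = 91 × 925 = 84175.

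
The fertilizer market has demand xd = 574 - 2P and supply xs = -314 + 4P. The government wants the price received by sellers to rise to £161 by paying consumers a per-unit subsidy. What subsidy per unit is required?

At a seller price of 161, quantity supplied is -314 + 4·161 = 330.
Buyers absorb 330 only when they pay Pb with 574 − 2·Pb = 330, i.e. Pb = 122.
s = Ps − Pb = 161 − 122 = 39.

Required subsidy s = £39 per unit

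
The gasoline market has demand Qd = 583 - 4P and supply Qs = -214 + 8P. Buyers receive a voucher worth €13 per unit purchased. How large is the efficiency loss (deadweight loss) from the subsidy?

Pre-subsidy: 583 - 4P = -214 + 8P gives P* = 797/12, Q* = 952/3.
With the rebate, buyers effectively pay Pb = Ps − 13, where Ps is the price sellers receive.
Demand in terms of Ps becomes Qd = 583 − 4(Ps − 13) = 635 - 4Ps. Setting this equal to supply: 635 - 4Ps = -214 + 8Ps, so Ps = 70.75.
Buyers pay Pb = 70.75 − 13 = 57.75; Q' = -214 + 8·70.75 = 352.
The subsidy expands output by 352 − 952/3 = 104/3 past the efficient level; on those units the gap between marginal cost and willingness to pay runs from 0 up to 13.
DWL = ½ × 13 × 104/3 = 676/3.

Deadweight loss = 676/3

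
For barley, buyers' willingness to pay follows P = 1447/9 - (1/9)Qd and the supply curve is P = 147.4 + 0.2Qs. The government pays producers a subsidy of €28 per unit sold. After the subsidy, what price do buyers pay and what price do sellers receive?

Pre-subsidy: 1447/9 - (1/9)Q = 147.4 + 0.2Q gives Q* = 43 and P* = 156.
With the subsidy, sellers receive Ps = Pb + 28 for each unit, where Pb is the price buyers pay.
On the curves, Pb = 1447/9 - (1/9)Q and Ps = 147.4 + 0.2Q; the wedge Ps − Pb = 28 gives 147.4 + 0.2Q − (1447/9 - (1/9)Q) = 28, so Q' = 133.
Then Pb = 1447/9 − (1/9)·133 = 146 and Ps = 147.4 + 0.2·133 = 174.

Buyers pay €146; sellers receive €174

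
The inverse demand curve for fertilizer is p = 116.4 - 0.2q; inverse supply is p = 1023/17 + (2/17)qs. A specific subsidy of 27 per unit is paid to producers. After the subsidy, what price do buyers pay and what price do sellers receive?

Buyers pay 64; sellers receive 91

Pre-subsidy: 116.4 - 0.2q = 1023/17 + (2/17)q gives q* = 177 and p* = 81.
With the subsidy, sellers receive ps = pb + 27 for each unit, where pb is the price buyers pay.
On the curves, pb = 116.4 - 0.2q and ps = 1023/17 + (2/17)q; the wedge ps − pb = 27 gives 1023/17 + (2/17)q − (116.4 - 0.2q) = 27, so q' = 262.
Then pb = 116.4 − 0.2·262 = 64 and ps = 1023/17 + (2/17)·262 = 91.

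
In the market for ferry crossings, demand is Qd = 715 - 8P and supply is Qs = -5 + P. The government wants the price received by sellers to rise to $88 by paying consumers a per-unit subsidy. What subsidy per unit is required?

At a seller price of 88, quantity supplied is -5 + 1·88 = 83.
Buyers absorb 83 only when they pay Pb with 715 − 8·Pb = 83, i.e. Pb = 79.
s = Ps − Pb = 88 − 79 = 9.

Required subsidy s = $9 per unit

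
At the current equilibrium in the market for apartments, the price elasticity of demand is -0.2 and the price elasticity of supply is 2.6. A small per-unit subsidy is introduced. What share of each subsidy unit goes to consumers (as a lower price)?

For a small subsidy around the equilibrium, the benefit split depends on the relative slopes, which at a point are proportional to the elasticities.
Buyer share = εs/(εs + |εd|) = 2.6/(2.6 + 0.2) = 13/14; seller share = |εd|/(εs + |εd|) = 1/14.

Consumer share = 13/14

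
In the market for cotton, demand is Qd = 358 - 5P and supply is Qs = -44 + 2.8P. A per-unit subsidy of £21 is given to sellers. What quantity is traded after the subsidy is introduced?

Pre-subsidy: 358 - 5P = -44 + 2.8P gives P* = 670/13, Q* = 1304/13.
With the subsidy, sellers receive Ps = Pb + 21 for each unit, where Pb is the price buyers pay.
Supply in terms of Pb becomes Qs = -44 + 2.8(Pb + 21) = 14.8 + 2.8Pb. Setting this equal to demand: 358 - 5Pb = 14.8 + 2.8Pb, so Pb = 44.
Sellers receive Ps = 44 + 21 = 65; Q' = 358 − 5·44 = 138.

Q' = 138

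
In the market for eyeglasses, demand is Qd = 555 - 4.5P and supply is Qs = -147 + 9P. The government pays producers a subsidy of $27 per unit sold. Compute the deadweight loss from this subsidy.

Deadweight loss = $1093.5

Pre-subsidy: 555 - 4.5P = -147 + 9P gives P* = 52, Q* = 321.
With the subsidy, sellers receive Ps = Pb + 27 for each unit, where Pb is the price buyers pay.
Supply in terms of Pb becomes Qs = -147 + 9(Pb + 27) = 96 + 9Pb. Setting this equal to demand: 555 - 4.5Pb = 96 + 9Pb, so Pb = 34.
Sellers receive Ps = 34 + 27 = 61; Q' = 555 − 4.5·34 = 402.
The subsidy expands output by 402 − 321 = 81 past the efficient level; on those units the gap between marginal cost and willingness to pay runs from 0 up to 27.
DWL = ½ × 27 × 81 = 1093.5.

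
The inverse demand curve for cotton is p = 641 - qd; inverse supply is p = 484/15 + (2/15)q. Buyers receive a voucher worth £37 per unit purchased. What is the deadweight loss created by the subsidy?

Pre-subsidy: 641 - q = 484/15 + (2/15)q gives q* = 9131/17 and p* = 1766/17.
With the rebate, buyers effectively pay pb = ps − 37, where ps is the price sellers receive.
On the curves, pb = 641 - q and ps = 484/15 + (2/15)q; the wedge ps − pb = 37 gives 484/15 + (2/15)q − (641 - q) = 37, so q' = 9686/17.
Then pb = 641 − 1·(9686/17) = 1211/17 and ps = 484/15 + (2/15)·(9686/17) = 1840/17.
The subsidy expands output by 9686/17 − 9131/17 = 555/17 past the efficient level; on those units the gap between marginal cost and willingness to pay runs from 0 up to 37.
DWL = ½ × 37 × 555/17 = 20535/34.

Deadweight loss = 20535/34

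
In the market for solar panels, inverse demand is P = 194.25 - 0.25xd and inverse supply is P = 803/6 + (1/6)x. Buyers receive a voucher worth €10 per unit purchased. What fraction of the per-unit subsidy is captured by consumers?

Consumer share = 0.6

Pre-subsidy: 194.25 - 0.25x = 803/6 + (1/6)x gives x* = 145 and P* = 158.
With the rebate, buyers effectively pay Pb = Ps − 10, where Ps is the price sellers receive.
On the curves, Pb = 194.25 - 0.25x and Ps = 803/6 + (1/6)x; the wedge Ps − Pb = 10 gives 803/6 + (1/6)x − (194.25 - 0.25x) = 10, so x' = 169.
Then Pb = 194.25 − 0.25·169 = 152 and Ps = 803/6 + (1/6)·169 = 162.
Buyers' price falls by P* − Pb = 158 − 152 = 6; sellers' price rises by Ps − P* = 162 − 158 = 4.
So consumers capture 6/10 = 0.6 of each unit of subsidy.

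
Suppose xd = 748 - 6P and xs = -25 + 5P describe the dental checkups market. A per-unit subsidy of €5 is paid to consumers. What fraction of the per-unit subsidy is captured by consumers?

Pre-subsidy: 748 - 6P = -25 + 5P gives P* = 773/11, x* = 3590/11.
With the rebate, buyers effectively pay Pb = Ps − 5, where Ps is the price sellers receive.
Demand in terms of Ps becomes xd = 748 − 6(Ps − 5) = 778 - 6Ps. Setting this equal to supply: 778 - 6Ps = -25 + 5Ps, so Ps = 73.
Buyers pay Pb = 73 − 5 = 68; x' = -25 + 5·73 = 340.
Buyers' price falls by P* − Pb = 773/11 − 68 = 25/11; sellers' price rises by Ps − P* = 73 − 773/11 = 30/11.
So consumers capture (25/11)/5 = 5/11 of each unit of subsidy.

Consumer share = 5/11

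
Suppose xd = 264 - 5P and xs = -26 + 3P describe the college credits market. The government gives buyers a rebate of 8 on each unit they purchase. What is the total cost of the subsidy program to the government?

Pre-subsidy: 264 - 5P = -26 + 3P gives P* = 36.25, x* = 82.75.
With the rebate, buyers effectively pay Pb = Ps − 8, where Ps is the price sellers receive.
Demand in terms of Ps becomes xd = 264 − 5(Ps − 8) = 304 - 5Ps. Setting this equal to supply: 304 - 5Ps = -26 + 3Ps, so Ps = 41.25.
Buyers pay Pb = 41.25 − 8 = 33.25; x' = -26 + 3·41.25 = 97.75.
Government outlay = subsidy × quantity = 8 × 97.75 = 782.

Government cost = 782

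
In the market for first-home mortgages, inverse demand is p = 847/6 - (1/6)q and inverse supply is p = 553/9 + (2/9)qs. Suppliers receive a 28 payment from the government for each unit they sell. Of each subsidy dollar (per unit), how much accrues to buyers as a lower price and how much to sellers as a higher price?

Pre-subsidy: 847/6 - (1/6)q = 553/9 + (2/9)q gives q* = 205 and p* = 107.
With the subsidy, sellers receive ps = pb + 28 for each unit, where pb is the price buyers pay.
On the curves, pb = 847/6 - (1/6)q and ps = 553/9 + (2/9)q; the wedge ps − pb = 28 gives 553/9 + (2/9)q − (847/6 - (1/6)q) = 28, so q' = 277.
Then pb = 847/6 − (1/6)·277 = 95 and ps = 553/9 + (2/9)·277 = 123.
Buyers' price falls by p* − pb = 107 − 95 = 12; sellers' price rises by ps − p* = 123 − 107 = 16.

Buyers gain 12 per unit; sellers gain 16 per unit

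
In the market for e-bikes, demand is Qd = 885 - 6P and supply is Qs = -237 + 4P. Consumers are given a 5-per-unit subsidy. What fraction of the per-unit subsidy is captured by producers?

Pre-subsidy: 885 - 6P = -237 + 4P gives P* = 112.2, Q* = 211.8.
With the rebate, buyers effectively pay Pb = Ps − 5, where Ps is the price sellers receive.
Demand in terms of Ps becomes Qd = 885 − 6(Ps − 5) = 915 - 6Ps. Setting this equal to supply: 915 - 6Ps = -237 + 4Ps, so Ps = 115.2.
Buyers pay Pb = 115.2 − 5 = 110.2; Q' = -237 + 4·115.2 = 223.8.
Buyers' price falls by P* − Pb = 112.2 − 110.2 = 2; sellers' price rises by Ps − P* = 115.2 − 112.2 = 3.
So producers capture 3/5 = 0.6 of each unit of subsidy.

Producer share = 0.6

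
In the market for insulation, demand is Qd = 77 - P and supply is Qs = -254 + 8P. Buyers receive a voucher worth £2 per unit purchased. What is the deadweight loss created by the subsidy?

Deadweight loss = 16/9

Pre-subsidy: 77 - P = -254 + 8P gives P* = 331/9, Q* = 362/9.
With the rebate, buyers effectively pay Pb = Ps − 2, where Ps is the price sellers receive.
Demand in terms of Ps becomes Qd = 77 − 1(Ps − 2) = 79 - Ps. Setting this equal to supply: 79 - Ps = -254 + 8Ps, so Ps = 37.
Buyers pay Pb = 37 − 2 = 35; Q' = -254 + 8·37 = 42.
The subsidy expands output by 42 − 362/9 = 16/9 past the efficient level; on those units the gap between marginal cost and willingness to pay runs from 0 up to 2.
DWL = ½ × 2 × 16/9 = 16/9.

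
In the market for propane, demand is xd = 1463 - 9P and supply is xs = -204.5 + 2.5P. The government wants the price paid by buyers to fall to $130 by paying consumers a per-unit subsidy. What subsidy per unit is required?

At a buyer price of 130, quantity demanded is 1463 − 9·130 = 293.
Sellers supply 293 only when they receive Ps with -204.5 + 2.5·Ps = 293, i.e. Ps = 199.
s = Ps − Pb = 199 − 130 = 69.

Required subsidy s = $69 per unit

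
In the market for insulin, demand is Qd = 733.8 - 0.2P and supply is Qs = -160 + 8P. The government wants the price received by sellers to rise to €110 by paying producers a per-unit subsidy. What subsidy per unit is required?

At a seller price of 110, quantity supplied is -160 + 8·110 = 720.
Buyers absorb 720 only when they pay Pb with 733.8 − 0.2·Pb = 720, i.e. Pb = 69.
s = Ps − Pb = 110 − 69 = 41.

Required subsidy s = €41 per unit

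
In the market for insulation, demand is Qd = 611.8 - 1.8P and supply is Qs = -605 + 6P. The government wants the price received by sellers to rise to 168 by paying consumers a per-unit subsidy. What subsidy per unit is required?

Required subsidy s = 52 per unit

At a seller price of 168, quantity supplied is -605 + 6·168 = 403.
Buyers absorb 403 only when they pay Pb with 611.8 − 1.8·Pb = 403, i.e. Pb = 116.
s = Ps − Pb = 168 − 116 = 52.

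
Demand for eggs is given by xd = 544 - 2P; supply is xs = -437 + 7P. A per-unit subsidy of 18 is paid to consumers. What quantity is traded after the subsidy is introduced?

x' = 354

Pre-subsidy: 544 - 2P = -437 + 7P gives P* = 109, x* = 326.
With the rebate, buyers effectively pay Pb = Ps − 18, where Ps is the price sellers receive.
Demand in terms of Ps becomes xd = 544 − 2(Ps − 18) = 580 - 2Ps. Setting this equal to supply: 580 - 2Ps = -437 + 7Ps, so Ps = 113.
Buyers pay Pb = 113 − 18 = 95; x' = -437 + 7·113 = 354.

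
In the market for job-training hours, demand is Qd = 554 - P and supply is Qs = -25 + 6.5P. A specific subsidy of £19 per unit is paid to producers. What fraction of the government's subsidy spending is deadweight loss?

Pre-subsidy: 554 - P = -25 + 6.5P gives P* = 77.2, Q* = 476.8.
With the subsidy, sellers receive Ps = Pb + 19 for each unit, where Pb is the price buyers pay.
Supply in terms of Pb becomes Qs = -25 + 6.5(Pb + 19) = 98.5 + 6.5Pb. Setting this equal to demand: 554 - Pb = 98.5 + 6.5Pb, so Pb = 911/15.
Sellers receive Ps = 911/15 + 19 = 1196/15; Q' = 554 − 1·(911/15) = 7399/15.
ΔCS = ½(476.8 + 7399/15)(77.2 − 911/15) = 3594097/450; ΔPS = ½(476.8 + 7399/15)(1196/15 − 77.2) = 276469/225.
Government spending = 19 × 7399/15 = 140581/15.
DWL = ½ × 19 × (7399/15 − 476.8) = 4693/30; fraction = (4693/30) / (140581/15) = 247/14798.

DWL / government spending = 247/14798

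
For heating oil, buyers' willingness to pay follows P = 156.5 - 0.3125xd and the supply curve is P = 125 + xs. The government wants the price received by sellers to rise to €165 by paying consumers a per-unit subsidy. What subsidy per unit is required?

At a seller price of 165, quantity supplied is -125 + 1·165 = 40.
Buyers absorb 40 only when they pay Pb = 156.5 − 0.3125·40 = 144.
s = Ps − Pb = 165 − 144 = 21.

Required subsidy s = €21 per unit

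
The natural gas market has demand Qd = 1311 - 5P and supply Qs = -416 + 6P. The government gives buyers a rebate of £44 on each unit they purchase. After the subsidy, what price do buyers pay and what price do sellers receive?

Buyers pay £133; sellers receive £177

Pre-subsidy: 1311 - 5P = -416 + 6P gives P* = 157, Q* = 526.
With the rebate, buyers effectively pay Pb = Ps − 44, where Ps is the price sellers receive.
Demand in terms of Ps becomes Qd = 1311 − 5(Ps − 44) = 1531 - 5Ps. Setting this equal to supply: 1531 - 5Ps = -416 + 6Ps, so Ps = 177.
Buyers pay Pb = 177 − 44 = 133; Q' = -416 + 6·177 = 646.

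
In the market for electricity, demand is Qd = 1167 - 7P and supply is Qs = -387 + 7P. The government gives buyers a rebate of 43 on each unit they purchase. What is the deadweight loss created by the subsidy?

Pre-subsidy: 1167 - 7P = -387 + 7P gives P* = 111, Q* = 390.
With the rebate, buyers effectively pay Pb = Ps − 43, where Ps is the price sellers receive.
Demand in terms of Ps becomes Qd = 1167 − 7(Ps − 43) = 1468 - 7Ps. Setting this equal to supply: 1468 - 7Ps = -387 + 7Ps, so Ps = 132.5.
Buyers pay Pb = 132.5 − 43 = 89.5; Q' = -387 + 7·132.5 = 540.5.
The subsidy expands output by 540.5 − 390 = 150.5 past the efficient level; on those units the gap between marginal cost and willingness to pay runs from 0 up to 43.
DWL = ½ × 43 × 150.5 = 3235.75.

Deadweight loss = 3235.75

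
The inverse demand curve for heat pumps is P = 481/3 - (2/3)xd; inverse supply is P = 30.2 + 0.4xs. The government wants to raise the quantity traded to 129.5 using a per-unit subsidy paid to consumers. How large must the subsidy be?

Required subsidy s = 8 per unit

At x = 129.5, from the demand curve buyers pay Pb = 481/3 − (2/3)·129.5 = 74; from the supply curve sellers need Ps = 30.2 + 0.4·129.5 = 82.
The subsidy must fill the gap: s = Ps − Pb = 82 − 74 = 8.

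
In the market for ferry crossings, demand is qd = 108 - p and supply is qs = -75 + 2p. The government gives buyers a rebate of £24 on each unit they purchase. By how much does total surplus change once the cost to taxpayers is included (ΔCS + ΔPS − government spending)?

Pre-subsidy: 108 - p = -75 + 2p gives p* = 61, q* = 47.
With the rebate, buyers effectively pay pb = ps − 24, where ps is the price sellers receive.
Demand in terms of ps becomes qd = 108 − 1(ps − 24) = 132 - ps. Setting this equal to supply: 132 - ps = -75 + 2ps, so ps = 69.
Buyers pay pb = 69 − 24 = 45; q' = -75 + 2·69 = 63.
ΔCS = ½(47 + 63)(61 − 45) = 880; ΔPS = ½(47 + 63)(69 − 61) = 440.
Government spending = 24 × 63 = 1512.
Net change = 880 + 440 − 1512 = -192. The loss equals the DWL triangle ½·24·16.

Net change in total surplus = -£192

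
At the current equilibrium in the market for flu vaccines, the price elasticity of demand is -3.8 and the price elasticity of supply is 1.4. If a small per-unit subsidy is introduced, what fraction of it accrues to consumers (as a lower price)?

For a small subsidy around the equilibrium, the benefit split depends on the relative slopes, which at a point are proportional to the elasticities.
Buyer share = εs/(εs + |εd|) = 1.4/(1.4 + 3.8) = 7/26; seller share = |εd|/(εs + |εd|) = 19/26.

Consumer share = 7/26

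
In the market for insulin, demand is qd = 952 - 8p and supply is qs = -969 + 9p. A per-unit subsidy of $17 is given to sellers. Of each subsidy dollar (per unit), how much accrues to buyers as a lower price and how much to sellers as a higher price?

Buyers gain $9 per unit; sellers gain $8 per unit

Pre-subsidy: 952 - 8p = -969 + 9p gives p* = 113, q* = 48.
With the subsidy, sellers receive ps = pb + 17 for each unit, where pb is the price buyers pay.
Supply in terms of pb becomes qs = -969 + 9(pb + 17) = -816 + 9pb. Setting this equal to demand: 952 - 8pb = -816 + 9pb, so pb = 104.
Sellers receive ps = 104 + 17 = 121; q' = 952 − 8·104 = 120.
Buyers' price falls by p* − pb = 113 − 104 = 9; sellers' price rises by ps − p* = 121 − 113 = 8.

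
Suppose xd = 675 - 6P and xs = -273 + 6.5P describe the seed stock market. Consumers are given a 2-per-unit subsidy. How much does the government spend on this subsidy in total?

Pre-subsidy: 675 - 6P = -273 + 6.5P gives P* = 75.84, x* = 219.96.
With the rebate, buyers effectively pay Pb = Ps − 2, where Ps is the price sellers receive.
Demand in terms of Ps becomes xd = 675 − 6(Ps − 2) = 687 - 6Ps. Setting this equal to supply: 687 - 6Ps = -273 + 6.5Ps, so Ps = 76.8.
Buyers pay Pb = 76.8 − 2 = 74.8; x' = -273 + 6.5·76.8 = 226.2.
Government outlay = subsidy × quantity = 2 × 226.2 = 452.4.

Government cost = 452.4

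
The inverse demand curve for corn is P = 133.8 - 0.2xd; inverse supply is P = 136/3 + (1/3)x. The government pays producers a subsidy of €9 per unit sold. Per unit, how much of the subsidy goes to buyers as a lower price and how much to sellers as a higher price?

Pre-subsidy: 133.8 - 0.2x = 136/3 + (1/3)x gives x* = 165.875 and P* = 100.625.
With the subsidy, sellers receive Ps = Pb + 9 for each unit, where Pb is the price buyers pay.
On the curves, Pb = 133.8 - 0.2x and Ps = 136/3 + (1/3)x; the wedge Ps − Pb = 9 gives 136/3 + (1/3)x − (133.8 - 0.2x) = 9, so x' = 182.75.
Then Pb = 133.8 − 0.2·182.75 = 97.25 and Ps = 136/3 + (1/3)·182.75 = 106.25.
Buyers' price falls by P* − Pb = 100.625 − 97.25 = 3.375; sellers' price rises by Ps − P* = 106.25 − 100.625 = 5.625.

Buyers gain €3.375 per unit; sellers gain €5.625 per unit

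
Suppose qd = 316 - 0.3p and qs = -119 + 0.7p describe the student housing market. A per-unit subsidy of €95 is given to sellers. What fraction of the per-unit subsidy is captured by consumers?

Consumer share = 0.7

Pre-subsidy: 316 - 0.3p = -119 + 0.7p gives p* = 435, q* = 185.5.
With the subsidy, sellers receive ps = pb + 95 for each unit, where pb is the price buyers pay.
Supply in terms of pb becomes qs = -119 + 0.7(pb + 95) = -52.5 + 0.7pb. Setting this equal to demand: 316 - 0.3pb = -52.5 + 0.7pb, so pb = 368.5.
Sellers receive ps = 368.5 + 95 = 463.5; q' = 316 − 0.3·368.5 = 205.45.
Buyers' price falls by p* − pb = 435 − 368.5 = 66.5; sellers' price rises by ps − p* = 463.5 − 435 = 28.5.
So consumers capture 66.5/95 = 0.7 of each unit of subsidy.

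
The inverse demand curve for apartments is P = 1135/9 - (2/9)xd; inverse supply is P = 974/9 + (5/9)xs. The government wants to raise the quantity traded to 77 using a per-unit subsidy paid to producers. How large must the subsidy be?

At x = 77, from the demand curve buyers pay Pb = 1135/9 − (2/9)·77 = 109; from the supply curve sellers need Ps = 974/9 + (5/9)·77 = 151.
The subsidy must fill the gap: s = Ps − Pb = 151 − 109 = 42.

Required subsidy s = 42 per unit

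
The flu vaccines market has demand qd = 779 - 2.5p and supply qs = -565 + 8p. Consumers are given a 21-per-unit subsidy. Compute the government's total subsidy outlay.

Government cost = 10479

Pre-subsidy: 779 - 2.5p = -565 + 8p gives p* = 128, q* = 459.
With the rebate, buyers effectively pay pb = ps − 21, where ps is the price sellers receive.
Demand in terms of ps becomes qd = 779 − 2.5(ps − 21) = 831.5 - 2.5ps. Setting this equal to supply: 831.5 - 2.5ps = -565 + 8ps, so ps = 133.
Buyers pay pb = 133 − 21 = 112; q' = -565 + 8·133 = 499.
Government outlay = subsidy × quantity = 21 × 499 = 10479.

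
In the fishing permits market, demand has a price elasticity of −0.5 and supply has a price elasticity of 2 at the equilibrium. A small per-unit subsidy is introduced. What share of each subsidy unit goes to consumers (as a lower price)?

For a small subsidy around the equilibrium, the benefit split depends on the relative slopes, which at a point are proportional to the elasticities.
Buyer share = εs/(εs + |εd|) = 2/(2 + 0.5) = 0.8; seller share = |εd|/(εs + |εd|) = 0.2.

Consumer share = 0.8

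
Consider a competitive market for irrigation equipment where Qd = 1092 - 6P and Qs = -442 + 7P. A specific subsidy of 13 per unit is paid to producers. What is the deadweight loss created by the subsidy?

Deadweight loss = 273

Pre-subsidy: 1092 - 6P = -442 + 7P gives P* = 118, Q* = 384.
With the subsidy, sellers receive Ps = Pb + 13 for each unit, where Pb is the price buyers pay.
Supply in terms of Pb becomes Qs = -442 + 7(Pb + 13) = -351 + 7Pb. Setting this equal to demand: 1092 - 6Pb = -351 + 7Pb, so Pb = 111.
Sellers receive Ps = 111 + 13 = 124; Q' = 1092 − 6·111 = 426.
The subsidy expands output by 426 − 384 = 42 past the efficient level; on those units the gap between marginal cost and willingness to pay runs from 0 up to 13.
DWL = ½ × 13 × 42 = 273.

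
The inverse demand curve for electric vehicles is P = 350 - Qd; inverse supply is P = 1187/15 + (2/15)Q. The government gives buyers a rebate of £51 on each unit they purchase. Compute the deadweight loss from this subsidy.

Deadweight loss = £1147.5

Pre-subsidy: 350 - Q = 1187/15 + (2/15)Q gives Q* = 239 and P* = 111.
With the rebate, buyers effectively pay Pb = Ps − 51, where Ps is the price sellers receive.
On the curves, Pb = 350 - Q and Ps = 1187/15 + (2/15)Q; the wedge Ps − Pb = 51 gives 1187/15 + (2/15)Q − (350 - Q) = 51, so Q' = 284.
Then Pb = 350 − 1·284 = 66 and Ps = 1187/15 + (2/15)·284 = 117.
The subsidy expands output by 284 − 239 = 45 past the efficient level; on those units the gap between marginal cost and willingness to pay runs from 0 up to 51.
DWL = ½ × 51 × 45 = 1147.5.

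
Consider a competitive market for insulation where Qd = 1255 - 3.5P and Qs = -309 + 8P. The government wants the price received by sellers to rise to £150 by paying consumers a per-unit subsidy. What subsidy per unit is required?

Required subsidy s = £46 per unit

At a seller price of 150, quantity supplied is -309 + 8·150 = 891.
Buyers absorb 891 only when they pay Pb with 1255 − 3.5·Pb = 891, i.e. Pb = 104.
s = Ps − Pb = 150 − 104 = 46.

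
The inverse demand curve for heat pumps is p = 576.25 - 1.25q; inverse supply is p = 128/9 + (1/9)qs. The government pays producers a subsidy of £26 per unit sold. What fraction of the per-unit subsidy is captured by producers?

Producer share = 4/49

Pre-subsidy: 576.25 - 1.25q = 128/9 + (1/9)q gives q* = 20233/49 and p* = 2945/49.
With the subsidy, sellers receive ps = pb + 26 for each unit, where pb is the price buyers pay.
On the curves, pb = 576.25 - 1.25q and ps = 128/9 + (1/9)q; the wedge ps − pb = 26 gives 128/9 + (1/9)q − (576.25 - 1.25q) = 26, so q' = 21169/49.
Then pb = 576.25 − 1.25·(21169/49) = 1775/49 and ps = 128/9 + (1/9)·(21169/49) = 3049/49.
Buyers' price falls by p* − pb = 2945/49 − 1775/49 = 1170/49; sellers' price rises by ps − p* = 3049/49 − 2945/49 = 104/49.
So producers capture (104/49)/26 = 4/49 of each unit of subsidy.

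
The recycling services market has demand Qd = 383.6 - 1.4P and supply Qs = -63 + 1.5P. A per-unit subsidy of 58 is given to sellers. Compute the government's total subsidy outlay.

Pre-subsidy: 383.6 - 1.4P = -63 + 1.5P gives P* = 154, Q* = 168.
With the subsidy, sellers receive Ps = Pb + 58 for each unit, where Pb is the price buyers pay.
Supply in terms of Pb becomes Qs = -63 + 1.5(Pb + 58) = 24 + 1.5Pb. Setting this equal to demand: 383.6 - 1.4Pb = 24 + 1.5Pb, so Pb = 124.
Sellers receive Ps = 124 + 58 = 182; Q' = 383.6 − 1.4·124 = 210.
Government outlay = subsidy × quantity = 58 × 210 = 12180.

Government cost = 12180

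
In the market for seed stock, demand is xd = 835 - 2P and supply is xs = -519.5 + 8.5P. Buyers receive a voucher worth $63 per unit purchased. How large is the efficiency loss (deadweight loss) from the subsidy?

Pre-subsidy: 835 - 2P = -519.5 + 8.5P gives P* = 129, x* = 577.
With the rebate, buyers effectively pay Pb = Ps − 63, where Ps is the price sellers receive.
Demand in terms of Ps becomes xd = 835 − 2(Ps − 63) = 961 - 2Ps. Setting this equal to supply: 961 - 2Ps = -519.5 + 8.5Ps, so Ps = 141.
Buyers pay Pb = 141 − 63 = 78; x' = -519.5 + 8.5·141 = 679.
The subsidy expands output by 679 − 577 = 102 past the efficient level; on those units the gap between marginal cost and willingness to pay runs from 0 up to 63.
DWL = ½ × 63 × 102 = 3213.

Deadweight loss = $3213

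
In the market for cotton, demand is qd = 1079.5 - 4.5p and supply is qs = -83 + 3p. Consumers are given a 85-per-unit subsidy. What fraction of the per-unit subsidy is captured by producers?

Producer share = 0.6

Pre-subsidy: 1079.5 - 4.5p = -83 + 3p gives p* = 155, q* = 382.
With the rebate, buyers effectively pay pb = ps − 85, where ps is the price sellers receive.
Demand in terms of ps becomes qd = 1079.5 − 4.5(ps − 85) = 1462 - 4.5ps. Setting this equal to supply: 1462 - 4.5ps = -83 + 3ps, so ps = 206.
Buyers pay pb = 206 − 85 = 121; q' = -83 + 3·206 = 535.
Buyers' price falls by p* − pb = 155 − 121 = 34; sellers' price rises by ps − p* = 206 − 155 = 51.
So producers capture 51/85 = 0.6 of each unit of subsidy.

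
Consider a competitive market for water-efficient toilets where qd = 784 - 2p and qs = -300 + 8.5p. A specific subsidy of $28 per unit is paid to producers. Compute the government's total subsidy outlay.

Pre-subsidy: 784 - 2p = -300 + 8.5p gives p* = 2168/21, q* = 12128/21.
With the subsidy, sellers receive ps = pb + 28 for each unit, where pb is the price buyers pay.
Supply in terms of pb becomes qs = -300 + 8.5(pb + 28) = -62 + 8.5pb. Setting this equal to demand: 784 - 2pb = -62 + 8.5pb, so pb = 564/7.
Sellers receive ps = 564/7 + 28 = 760/7; q' = 784 − 2·(564/7) = 4360/7.
Government outlay = subsidy × quantity = 28 × 4360/7 = 17440.

Government cost = $17440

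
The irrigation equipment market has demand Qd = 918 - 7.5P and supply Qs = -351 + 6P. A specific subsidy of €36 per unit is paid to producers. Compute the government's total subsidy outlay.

Pre-subsidy: 918 - 7.5P = -351 + 6P gives P* = 94, Q* = 213.
With the subsidy, sellers receive Ps = Pb + 36 for each unit, where Pb is the price buyers pay.
Supply in terms of Pb becomes Qs = -351 + 6(Pb + 36) = -135 + 6Pb. Setting this equal to demand: 918 - 7.5Pb = -135 + 6Pb, so Pb = 78.
Sellers receive Ps = 78 + 36 = 114; Q' = 918 − 7.5·78 = 333.
Government outlay = subsidy × quantity = 36 × 333 = 11988.

Government cost = €11988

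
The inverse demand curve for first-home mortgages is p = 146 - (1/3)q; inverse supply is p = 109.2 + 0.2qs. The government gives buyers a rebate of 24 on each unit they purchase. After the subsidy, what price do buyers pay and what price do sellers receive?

Buyers pay 108; sellers receive 132

Pre-subsidy: 146 - (1/3)q = 109.2 + 0.2q gives q* = 69 and p* = 123.
With the rebate, buyers effectively pay pb = ps − 24, where ps is the price sellers receive.
On the curves, pb = 146 - (1/3)q and ps = 109.2 + 0.2q; the wedge ps − pb = 24 gives 109.2 + 0.2q − (146 - (1/3)q) = 24, so q' = 114.
Then pb = 146 − (1/3)·114 = 108 and ps = 109.2 + 0.2·114 = 132.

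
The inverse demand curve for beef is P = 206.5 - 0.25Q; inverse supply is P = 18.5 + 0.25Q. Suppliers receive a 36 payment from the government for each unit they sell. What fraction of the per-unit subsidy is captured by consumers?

Consumer share = 0.5

Pre-subsidy: 206.5 - 0.25Q = 18.5 + 0.25Q gives Q* = 376 and P* = 112.5.
With the subsidy, sellers receive Ps = Pb + 36 for each unit, where Pb is the price buyers pay.
On the curves, Pb = 206.5 - 0.25Q and Ps = 18.5 + 0.25Q; the wedge Ps − Pb = 36 gives 18.5 + 0.25Q − (206.5 - 0.25Q) = 36, so Q' = 448.
Then Pb = 206.5 − 0.25·448 = 94.5 and Ps = 18.5 + 0.25·448 = 130.5.
Buyers' price falls by P* − Pb = 112.5 − 94.5 = 18; sellers' price rises by Ps − P* = 130.5 − 112.5 = 18.
So consumers capture 18/36 = 0.5 of each unit of subsidy.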